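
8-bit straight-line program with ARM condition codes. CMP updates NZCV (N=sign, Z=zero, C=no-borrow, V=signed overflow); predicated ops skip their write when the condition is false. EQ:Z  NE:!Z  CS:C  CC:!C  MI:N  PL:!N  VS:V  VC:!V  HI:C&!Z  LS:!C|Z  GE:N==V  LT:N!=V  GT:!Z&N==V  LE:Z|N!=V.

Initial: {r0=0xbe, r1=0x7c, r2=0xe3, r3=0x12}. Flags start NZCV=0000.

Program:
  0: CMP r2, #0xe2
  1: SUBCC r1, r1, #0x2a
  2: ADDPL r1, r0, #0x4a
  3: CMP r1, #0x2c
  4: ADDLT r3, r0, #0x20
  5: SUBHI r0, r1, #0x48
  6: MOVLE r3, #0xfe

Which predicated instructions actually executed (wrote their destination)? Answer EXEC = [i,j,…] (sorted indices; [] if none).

[0] flags=0010 → (cmp)
[1] flags=0010 CC?F → skip
[2] flags=0010 PL?T → r1=0x08
[3] flags=1000 → (cmp)
[4] flags=1000 LT?T → r3=0xde
[5] flags=1000 HI?F → skip
[6] flags=1000 LE?T → r3=0xfe

EXEC = [2,4,6]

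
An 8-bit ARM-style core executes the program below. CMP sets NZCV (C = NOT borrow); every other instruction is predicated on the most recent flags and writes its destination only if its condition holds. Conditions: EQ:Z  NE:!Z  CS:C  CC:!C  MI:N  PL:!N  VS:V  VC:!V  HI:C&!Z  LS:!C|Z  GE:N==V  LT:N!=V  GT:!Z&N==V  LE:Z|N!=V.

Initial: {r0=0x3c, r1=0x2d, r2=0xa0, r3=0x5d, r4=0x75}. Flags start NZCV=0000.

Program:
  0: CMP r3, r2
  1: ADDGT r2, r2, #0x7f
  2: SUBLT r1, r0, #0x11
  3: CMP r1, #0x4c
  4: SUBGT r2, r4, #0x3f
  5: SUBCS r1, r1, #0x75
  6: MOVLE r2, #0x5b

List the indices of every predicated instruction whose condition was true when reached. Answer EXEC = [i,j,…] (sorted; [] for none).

0: ✓ CMP  NZCV=1001
1: ✓ ADDGT  r2←0x1f
2: · SUBLT
3: ✓ CMP  NZCV=1000
4: · SUBGT
5: · SUBCS
6: ✓ MOVLE  r2←0x5b

EXEC = [1,6]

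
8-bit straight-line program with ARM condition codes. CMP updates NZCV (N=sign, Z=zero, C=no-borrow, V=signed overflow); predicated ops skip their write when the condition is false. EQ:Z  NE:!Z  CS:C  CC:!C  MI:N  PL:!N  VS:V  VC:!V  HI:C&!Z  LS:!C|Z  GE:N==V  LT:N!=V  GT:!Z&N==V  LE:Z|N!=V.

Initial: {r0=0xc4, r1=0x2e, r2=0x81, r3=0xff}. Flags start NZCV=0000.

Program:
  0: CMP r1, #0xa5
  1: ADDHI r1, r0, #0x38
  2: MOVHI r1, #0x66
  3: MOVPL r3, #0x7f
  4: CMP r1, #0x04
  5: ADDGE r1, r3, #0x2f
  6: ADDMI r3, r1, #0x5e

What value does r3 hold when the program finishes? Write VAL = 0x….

[0] flags=1001 → (cmp)
[1] flags=1001 HI?F → skip
[2] flags=1001 HI?F → skip
[3] flags=1001 PL?F → skip
[4] flags=0010 → (cmp)
[5] flags=0010 GE?T → r1=0x2e
[6] flags=0010 MI?F → skip

VAL = 0xff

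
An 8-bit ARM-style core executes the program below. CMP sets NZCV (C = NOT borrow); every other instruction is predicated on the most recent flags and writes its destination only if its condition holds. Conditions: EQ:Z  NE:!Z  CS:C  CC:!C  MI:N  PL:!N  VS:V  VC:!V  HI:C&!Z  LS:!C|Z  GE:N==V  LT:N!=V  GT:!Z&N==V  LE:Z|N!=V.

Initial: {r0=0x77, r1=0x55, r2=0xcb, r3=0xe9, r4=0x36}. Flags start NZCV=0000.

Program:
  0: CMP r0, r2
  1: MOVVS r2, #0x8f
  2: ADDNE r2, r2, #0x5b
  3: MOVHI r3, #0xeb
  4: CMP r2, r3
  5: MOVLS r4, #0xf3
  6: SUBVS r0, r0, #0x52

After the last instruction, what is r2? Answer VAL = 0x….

VAL = 0xea

[0] flags=1001 → (cmp)
[1] flags=1001 VS?T → r2=0x8f
[2] flags=1001 NE?T → r2=0xea
[3] flags=1001 HI?F → skip
[4] flags=0010 → (cmp)
[5] flags=0010 LS?F → skip
[6] flags=0010 VS?F → skip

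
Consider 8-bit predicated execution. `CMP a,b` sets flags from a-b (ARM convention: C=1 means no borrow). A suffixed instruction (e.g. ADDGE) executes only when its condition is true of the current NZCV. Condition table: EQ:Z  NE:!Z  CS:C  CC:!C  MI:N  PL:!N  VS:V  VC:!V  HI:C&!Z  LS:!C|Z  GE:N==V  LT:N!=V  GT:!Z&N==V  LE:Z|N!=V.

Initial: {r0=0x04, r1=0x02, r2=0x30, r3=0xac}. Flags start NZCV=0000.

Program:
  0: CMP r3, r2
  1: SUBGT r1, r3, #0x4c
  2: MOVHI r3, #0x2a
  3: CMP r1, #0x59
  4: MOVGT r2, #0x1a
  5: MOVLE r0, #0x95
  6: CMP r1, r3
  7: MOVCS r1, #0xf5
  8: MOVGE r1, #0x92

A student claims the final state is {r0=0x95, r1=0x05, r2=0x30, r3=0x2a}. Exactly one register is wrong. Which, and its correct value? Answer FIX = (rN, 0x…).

[0] flags=0011 → (cmp)
[1] flags=0011 GT?F → skip
[2] flags=0011 HI?T → r3=0x2a
[3] flags=1000 → (cmp)
[4] flags=1000 GT?F → skip
[5] flags=1000 LE?T → r0=0x95
[6] flags=1000 → (cmp)
[7] flags=1000 CS?F → skip
[8] flags=1000 GE?F → skip

FIX = (r1, 0x02)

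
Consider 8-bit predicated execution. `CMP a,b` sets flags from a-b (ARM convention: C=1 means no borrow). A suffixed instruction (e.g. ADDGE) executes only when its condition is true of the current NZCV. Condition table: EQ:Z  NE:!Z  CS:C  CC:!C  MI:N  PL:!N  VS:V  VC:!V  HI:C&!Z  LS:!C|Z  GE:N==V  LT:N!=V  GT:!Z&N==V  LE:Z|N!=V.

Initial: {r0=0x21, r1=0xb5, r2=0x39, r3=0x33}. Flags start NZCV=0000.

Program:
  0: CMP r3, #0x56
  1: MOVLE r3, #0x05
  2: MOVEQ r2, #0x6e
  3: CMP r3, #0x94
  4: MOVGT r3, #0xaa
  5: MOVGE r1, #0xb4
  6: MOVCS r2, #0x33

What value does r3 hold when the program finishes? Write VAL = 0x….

[0] flags=1000 → (cmp)
[1] flags=1000 LE?T → r3=0x05
[2] flags=1000 EQ?F → skip
[3] flags=0000 → (cmp)
[4] flags=0000 GT?T → r3=0xaa
[5] flags=0000 GE?T → r1=0xb4
[6] flags=0000 CS?F → skip

VAL = 0xaa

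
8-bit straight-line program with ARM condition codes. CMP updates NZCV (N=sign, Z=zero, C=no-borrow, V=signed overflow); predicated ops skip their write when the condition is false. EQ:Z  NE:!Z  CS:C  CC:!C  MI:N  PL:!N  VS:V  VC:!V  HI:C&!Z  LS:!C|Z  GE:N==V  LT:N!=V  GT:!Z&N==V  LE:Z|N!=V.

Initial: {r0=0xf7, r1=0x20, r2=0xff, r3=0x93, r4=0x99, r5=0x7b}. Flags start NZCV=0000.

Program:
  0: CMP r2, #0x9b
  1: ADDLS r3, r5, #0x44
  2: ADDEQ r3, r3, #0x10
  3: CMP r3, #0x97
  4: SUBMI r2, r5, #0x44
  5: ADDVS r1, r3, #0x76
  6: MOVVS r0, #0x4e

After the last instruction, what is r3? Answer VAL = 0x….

0: ✓ CMP  NZCV=0010
1: · ADDLS
2: · ADDEQ
3: ✓ CMP  NZCV=1000
4: ✓ SUBMI  r2←0x37
5: · ADDVS
6: · MOVVS

VAL = 0x93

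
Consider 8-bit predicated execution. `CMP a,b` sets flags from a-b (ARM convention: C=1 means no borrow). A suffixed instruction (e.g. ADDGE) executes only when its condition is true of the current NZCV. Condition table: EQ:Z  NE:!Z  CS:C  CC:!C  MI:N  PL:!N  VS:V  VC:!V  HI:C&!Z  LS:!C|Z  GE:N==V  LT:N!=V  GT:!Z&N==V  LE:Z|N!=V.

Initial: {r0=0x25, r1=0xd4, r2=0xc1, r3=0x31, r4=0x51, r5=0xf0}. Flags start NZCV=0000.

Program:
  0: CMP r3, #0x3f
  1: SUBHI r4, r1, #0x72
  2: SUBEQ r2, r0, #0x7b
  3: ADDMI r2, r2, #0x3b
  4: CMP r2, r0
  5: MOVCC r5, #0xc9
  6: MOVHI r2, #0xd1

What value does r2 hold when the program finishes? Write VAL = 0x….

0: ✓ CMP  NZCV=1000
1: · SUBHI
2: · SUBEQ
3: ✓ ADDMI  r2←0xfc
4: ✓ CMP  NZCV=1010
5: · MOVCC
6: ✓ MOVHI  r2←0xd1

VAL = 0xd1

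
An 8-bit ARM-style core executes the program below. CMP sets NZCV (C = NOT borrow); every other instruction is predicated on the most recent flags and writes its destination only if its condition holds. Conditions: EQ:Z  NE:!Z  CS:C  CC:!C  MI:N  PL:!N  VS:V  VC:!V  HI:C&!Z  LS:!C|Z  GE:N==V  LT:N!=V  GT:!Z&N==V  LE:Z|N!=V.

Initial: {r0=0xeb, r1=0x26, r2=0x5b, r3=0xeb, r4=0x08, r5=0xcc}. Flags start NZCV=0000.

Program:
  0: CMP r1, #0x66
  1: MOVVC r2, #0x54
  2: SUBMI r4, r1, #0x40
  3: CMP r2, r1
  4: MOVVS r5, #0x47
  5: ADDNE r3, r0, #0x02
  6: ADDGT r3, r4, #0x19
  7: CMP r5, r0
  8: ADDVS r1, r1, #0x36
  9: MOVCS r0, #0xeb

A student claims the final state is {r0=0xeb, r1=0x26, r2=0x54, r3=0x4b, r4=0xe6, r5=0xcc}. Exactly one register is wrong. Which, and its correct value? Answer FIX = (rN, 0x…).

FIX = (r3, 0xff)

[0] flags=1000 → (cmp)
[1] flags=1000 VC?T → r2=0x54
[2] flags=1000 MI?T → r4=0xe6
[3] flags=0010 → (cmp)
[4] flags=0010 VS?F → skip
[5] flags=0010 NE?T → r3=0xed
[6] flags=0010 GT?T → r3=0xff
[7] flags=1000 → (cmp)
[8] flags=1000 VS?F → skip
[9] flags=1000 CS?F → skip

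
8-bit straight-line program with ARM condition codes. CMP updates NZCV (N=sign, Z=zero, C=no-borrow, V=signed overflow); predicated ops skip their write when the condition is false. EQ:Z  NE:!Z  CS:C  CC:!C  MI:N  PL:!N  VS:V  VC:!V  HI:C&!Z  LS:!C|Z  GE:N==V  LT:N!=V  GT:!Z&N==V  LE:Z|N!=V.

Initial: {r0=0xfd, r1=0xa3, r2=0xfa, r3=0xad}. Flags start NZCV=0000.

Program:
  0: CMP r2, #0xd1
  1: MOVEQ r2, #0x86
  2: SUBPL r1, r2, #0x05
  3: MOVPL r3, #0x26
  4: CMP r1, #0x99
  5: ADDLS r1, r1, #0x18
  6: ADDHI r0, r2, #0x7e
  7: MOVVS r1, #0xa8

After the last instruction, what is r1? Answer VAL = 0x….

VAL = 0xf5

0: ✓ CMP  NZCV=0010
1: · MOVEQ
2: ✓ SUBPL  r1←0xf5
3: ✓ MOVPL  r3←0x26
4: ✓ CMP  NZCV=0010
5: · ADDLS
6: ✓ ADDHI  r0←0x78
7: · MOVVS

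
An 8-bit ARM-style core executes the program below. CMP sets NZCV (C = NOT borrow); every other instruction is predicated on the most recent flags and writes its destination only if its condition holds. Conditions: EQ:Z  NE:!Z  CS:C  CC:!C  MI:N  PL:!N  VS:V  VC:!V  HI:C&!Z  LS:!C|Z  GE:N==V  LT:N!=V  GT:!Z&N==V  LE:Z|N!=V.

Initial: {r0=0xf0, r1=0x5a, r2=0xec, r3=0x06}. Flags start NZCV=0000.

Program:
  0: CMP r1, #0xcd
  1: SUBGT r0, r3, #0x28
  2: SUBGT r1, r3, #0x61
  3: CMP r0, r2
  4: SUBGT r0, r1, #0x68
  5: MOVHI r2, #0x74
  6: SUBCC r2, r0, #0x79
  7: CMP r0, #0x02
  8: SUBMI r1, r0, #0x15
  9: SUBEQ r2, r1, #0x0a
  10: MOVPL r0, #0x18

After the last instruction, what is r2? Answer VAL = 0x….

VAL = 0x65

[0] flags=1001 → (cmp)
[1] flags=1001 GT?T → r0=0xde
[2] flags=1001 GT?T → r1=0xa5
[3] flags=1000 → (cmp)
[4] flags=1000 GT?F → skip
[5] flags=1000 HI?F → skip
[6] flags=1000 CC?T → r2=0x65
[7] flags=1010 → (cmp)
[8] flags=1010 MI?T → r1=0xc9
[9] flags=1010 EQ?F → skip
[10] flags=1010 PL?F → skip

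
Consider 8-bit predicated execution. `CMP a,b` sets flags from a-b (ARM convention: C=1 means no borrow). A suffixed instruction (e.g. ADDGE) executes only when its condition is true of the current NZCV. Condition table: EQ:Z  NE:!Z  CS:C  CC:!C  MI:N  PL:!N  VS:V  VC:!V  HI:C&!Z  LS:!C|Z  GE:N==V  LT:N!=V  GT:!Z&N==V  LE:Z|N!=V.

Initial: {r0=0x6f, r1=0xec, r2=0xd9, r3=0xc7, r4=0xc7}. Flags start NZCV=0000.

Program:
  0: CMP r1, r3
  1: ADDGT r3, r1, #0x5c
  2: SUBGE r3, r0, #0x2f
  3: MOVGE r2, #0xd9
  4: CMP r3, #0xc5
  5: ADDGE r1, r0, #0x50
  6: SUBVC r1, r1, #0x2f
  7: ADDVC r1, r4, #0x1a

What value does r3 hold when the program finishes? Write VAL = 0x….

VAL = 0x40

[0] flags=0010 → (cmp)
[1] flags=0010 GT?T → r3=0x48
[2] flags=0010 GE?T → r3=0x40
[3] flags=0010 GE?T → r2=0xd9
[4] flags=0000 → (cmp)
[5] flags=0000 GE?T → r1=0xbf
[6] flags=0000 VC?T → r1=0x90
[7] flags=0000 VC?T → r1=0xe1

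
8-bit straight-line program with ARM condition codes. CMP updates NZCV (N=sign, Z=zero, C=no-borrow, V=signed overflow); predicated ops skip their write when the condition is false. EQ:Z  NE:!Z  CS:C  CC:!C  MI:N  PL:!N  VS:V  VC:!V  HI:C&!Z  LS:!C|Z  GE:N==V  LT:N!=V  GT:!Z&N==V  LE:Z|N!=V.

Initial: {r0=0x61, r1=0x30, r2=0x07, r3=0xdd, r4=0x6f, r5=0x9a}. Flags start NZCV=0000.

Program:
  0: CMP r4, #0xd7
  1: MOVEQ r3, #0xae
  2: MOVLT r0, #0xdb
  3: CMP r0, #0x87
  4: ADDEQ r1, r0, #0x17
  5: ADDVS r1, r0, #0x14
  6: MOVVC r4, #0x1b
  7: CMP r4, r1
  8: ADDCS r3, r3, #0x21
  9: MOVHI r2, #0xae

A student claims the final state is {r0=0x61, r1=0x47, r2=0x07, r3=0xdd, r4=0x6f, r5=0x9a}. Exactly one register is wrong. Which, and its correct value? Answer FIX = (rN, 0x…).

[0] flags=1001 → (cmp)
[1] flags=1001 EQ?F → skip
[2] flags=1001 LT?F → skip
[3] flags=1001 → (cmp)
[4] flags=1001 EQ?F → skip
[5] flags=1001 VS?T → r1=0x75
[6] flags=1001 VC?F → skip
[7] flags=1000 → (cmp)
[8] flags=1000 CS?F → skip
[9] flags=1000 HI?F → skip

FIX = (r1, 0x75)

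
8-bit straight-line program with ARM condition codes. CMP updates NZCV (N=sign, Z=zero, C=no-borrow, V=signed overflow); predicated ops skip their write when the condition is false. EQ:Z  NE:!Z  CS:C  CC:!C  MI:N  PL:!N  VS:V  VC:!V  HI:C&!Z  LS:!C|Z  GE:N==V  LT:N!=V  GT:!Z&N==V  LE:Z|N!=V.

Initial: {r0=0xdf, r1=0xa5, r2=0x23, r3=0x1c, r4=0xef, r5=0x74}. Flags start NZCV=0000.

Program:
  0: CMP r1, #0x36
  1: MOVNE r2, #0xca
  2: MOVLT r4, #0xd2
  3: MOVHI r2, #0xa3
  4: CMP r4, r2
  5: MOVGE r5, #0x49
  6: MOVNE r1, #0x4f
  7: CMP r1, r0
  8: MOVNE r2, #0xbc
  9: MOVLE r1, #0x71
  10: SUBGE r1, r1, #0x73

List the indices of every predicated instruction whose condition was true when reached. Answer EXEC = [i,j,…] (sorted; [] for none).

EXEC = [1,2,3,5,6,8,10]

[0] flags=0011 → (cmp)
[1] flags=0011 NE?T → r2=0xca
[2] flags=0011 LT?T → r4=0xd2
[3] flags=0011 HI?T → r2=0xa3
[4] flags=0010 → (cmp)
[5] flags=0010 GE?T → r5=0x49
[6] flags=0010 NE?T → r1=0x4f
[7] flags=0000 → (cmp)
[8] flags=0000 NE?T → r2=0xbc
[9] flags=0000 LE?F → skip
[10] flags=0000 GE?T → r1=0xdc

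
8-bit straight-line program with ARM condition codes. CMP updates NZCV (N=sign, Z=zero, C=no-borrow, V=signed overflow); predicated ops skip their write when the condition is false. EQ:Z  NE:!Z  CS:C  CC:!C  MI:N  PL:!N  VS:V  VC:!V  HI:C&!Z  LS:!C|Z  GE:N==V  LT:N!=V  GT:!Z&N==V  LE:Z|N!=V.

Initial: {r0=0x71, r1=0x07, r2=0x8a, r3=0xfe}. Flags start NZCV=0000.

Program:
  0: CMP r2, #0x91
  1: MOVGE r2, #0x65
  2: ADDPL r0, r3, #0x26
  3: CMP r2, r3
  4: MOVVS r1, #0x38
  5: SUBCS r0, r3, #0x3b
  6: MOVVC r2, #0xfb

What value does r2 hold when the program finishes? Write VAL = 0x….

VAL = 0xfb

0: ✓ CMP  NZCV=1000
1: · MOVGE
2: · ADDPL
3: ✓ CMP  NZCV=1000
4: · MOVVS
5: · SUBCS
6: ✓ MOVVC  r2←0xfb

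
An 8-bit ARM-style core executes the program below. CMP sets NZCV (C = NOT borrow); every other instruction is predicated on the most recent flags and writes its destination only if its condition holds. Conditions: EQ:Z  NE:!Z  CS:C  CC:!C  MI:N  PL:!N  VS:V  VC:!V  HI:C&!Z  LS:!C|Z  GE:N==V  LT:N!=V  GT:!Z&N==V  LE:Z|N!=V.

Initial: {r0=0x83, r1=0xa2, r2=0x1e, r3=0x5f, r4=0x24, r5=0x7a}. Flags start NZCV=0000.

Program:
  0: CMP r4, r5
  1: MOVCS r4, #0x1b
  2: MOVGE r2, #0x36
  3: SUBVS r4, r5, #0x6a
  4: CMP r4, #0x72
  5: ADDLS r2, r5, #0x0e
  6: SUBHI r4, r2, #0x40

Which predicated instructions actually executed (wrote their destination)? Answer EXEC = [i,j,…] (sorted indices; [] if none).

[0] flags=1000 → (cmp)
[1] flags=1000 CS?F → skip
[2] flags=1000 GE?F → skip
[3] flags=1000 VS?F → skip
[4] flags=1000 → (cmp)
[5] flags=1000 LS?T → r2=0x88
[6] flags=1000 HI?F → skip

EXEC = [5]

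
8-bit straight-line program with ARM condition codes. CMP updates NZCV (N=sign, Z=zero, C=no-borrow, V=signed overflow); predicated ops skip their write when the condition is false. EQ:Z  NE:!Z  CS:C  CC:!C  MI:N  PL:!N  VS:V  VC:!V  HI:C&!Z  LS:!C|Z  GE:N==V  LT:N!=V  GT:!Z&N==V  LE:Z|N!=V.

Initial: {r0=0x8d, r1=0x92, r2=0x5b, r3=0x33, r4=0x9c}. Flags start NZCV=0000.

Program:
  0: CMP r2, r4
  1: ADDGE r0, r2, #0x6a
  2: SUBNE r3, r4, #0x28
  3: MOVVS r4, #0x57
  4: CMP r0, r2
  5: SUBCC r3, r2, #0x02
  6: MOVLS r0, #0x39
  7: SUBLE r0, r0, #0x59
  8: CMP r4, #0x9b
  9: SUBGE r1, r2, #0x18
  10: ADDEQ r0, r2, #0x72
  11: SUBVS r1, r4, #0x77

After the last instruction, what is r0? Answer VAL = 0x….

VAL = 0x6c

[0] flags=1001 → (cmp)
[1] flags=1001 GE?T → r0=0xc5
[2] flags=1001 NE?T → r3=0x74
[3] flags=1001 VS?T → r4=0x57
[4] flags=0011 → (cmp)
[5] flags=0011 CC?F → skip
[6] flags=0011 LS?F → skip
[7] flags=0011 LE?T → r0=0x6c
[8] flags=1001 → (cmp)
[9] flags=1001 GE?T → r1=0x43
[10] flags=1001 EQ?F → skip
[11] flags=1001 VS?T → r1=0xe0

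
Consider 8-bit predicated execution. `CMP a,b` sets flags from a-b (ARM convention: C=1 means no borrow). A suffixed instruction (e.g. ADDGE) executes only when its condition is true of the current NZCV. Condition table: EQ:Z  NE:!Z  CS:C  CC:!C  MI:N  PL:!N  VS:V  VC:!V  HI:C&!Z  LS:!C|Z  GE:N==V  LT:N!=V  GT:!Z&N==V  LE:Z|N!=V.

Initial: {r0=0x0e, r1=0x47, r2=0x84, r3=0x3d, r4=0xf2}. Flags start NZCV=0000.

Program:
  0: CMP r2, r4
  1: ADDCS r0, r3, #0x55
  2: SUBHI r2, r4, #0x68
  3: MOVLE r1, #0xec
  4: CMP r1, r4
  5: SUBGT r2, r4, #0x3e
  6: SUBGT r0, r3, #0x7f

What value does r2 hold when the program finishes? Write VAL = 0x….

[0] flags=1000 → (cmp)
[1] flags=1000 CS?F → skip
[2] flags=1000 HI?F → skip
[3] flags=1000 LE?T → r1=0xec
[4] flags=1000 → (cmp)
[5] flags=1000 GT?F → skip
[6] flags=1000 GT?F → skip

VAL = 0x84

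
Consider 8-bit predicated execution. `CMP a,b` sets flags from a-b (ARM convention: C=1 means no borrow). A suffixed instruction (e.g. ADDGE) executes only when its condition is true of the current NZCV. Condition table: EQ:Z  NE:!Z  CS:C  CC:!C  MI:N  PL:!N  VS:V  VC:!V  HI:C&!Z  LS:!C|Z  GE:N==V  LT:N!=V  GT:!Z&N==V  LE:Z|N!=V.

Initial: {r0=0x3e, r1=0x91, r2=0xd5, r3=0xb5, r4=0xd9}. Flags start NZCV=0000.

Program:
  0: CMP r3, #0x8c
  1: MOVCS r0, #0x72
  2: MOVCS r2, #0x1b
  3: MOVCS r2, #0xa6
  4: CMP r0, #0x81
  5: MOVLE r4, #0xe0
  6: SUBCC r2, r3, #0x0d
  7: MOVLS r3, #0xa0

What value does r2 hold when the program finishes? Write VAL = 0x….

VAL = 0xa8

[0] flags=0010 → (cmp)
[1] flags=0010 CS?T → r0=0x72
[2] flags=0010 CS?T → r2=0x1b
[3] flags=0010 CS?T → r2=0xa6
[4] flags=1001 → (cmp)
[5] flags=1001 LE?F → skip
[6] flags=1001 CC?T → r2=0xa8
[7] flags=1001 LS?T → r3=0xa0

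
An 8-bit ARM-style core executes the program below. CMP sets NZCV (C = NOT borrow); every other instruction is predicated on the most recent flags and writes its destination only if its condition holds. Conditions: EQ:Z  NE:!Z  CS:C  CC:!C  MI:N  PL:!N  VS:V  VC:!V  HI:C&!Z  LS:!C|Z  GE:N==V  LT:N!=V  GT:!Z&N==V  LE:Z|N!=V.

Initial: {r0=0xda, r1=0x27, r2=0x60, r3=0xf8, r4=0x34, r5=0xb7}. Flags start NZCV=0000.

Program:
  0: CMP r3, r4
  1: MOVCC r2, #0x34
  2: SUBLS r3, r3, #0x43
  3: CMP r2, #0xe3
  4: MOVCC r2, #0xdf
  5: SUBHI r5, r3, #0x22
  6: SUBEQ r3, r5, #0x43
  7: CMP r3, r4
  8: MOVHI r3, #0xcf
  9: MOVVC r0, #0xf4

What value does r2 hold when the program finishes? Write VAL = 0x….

0: ✓ CMP  NZCV=1010
1: · MOVCC
2: · SUBLS
3: ✓ CMP  NZCV=0000
4: ✓ MOVCC  r2←0xdf
5: · SUBHI
6: · SUBEQ
7: ✓ CMP  NZCV=1010
8: ✓ MOVHI  r3←0xcf
9: ✓ MOVVC  r0←0xf4

VAL = 0xdf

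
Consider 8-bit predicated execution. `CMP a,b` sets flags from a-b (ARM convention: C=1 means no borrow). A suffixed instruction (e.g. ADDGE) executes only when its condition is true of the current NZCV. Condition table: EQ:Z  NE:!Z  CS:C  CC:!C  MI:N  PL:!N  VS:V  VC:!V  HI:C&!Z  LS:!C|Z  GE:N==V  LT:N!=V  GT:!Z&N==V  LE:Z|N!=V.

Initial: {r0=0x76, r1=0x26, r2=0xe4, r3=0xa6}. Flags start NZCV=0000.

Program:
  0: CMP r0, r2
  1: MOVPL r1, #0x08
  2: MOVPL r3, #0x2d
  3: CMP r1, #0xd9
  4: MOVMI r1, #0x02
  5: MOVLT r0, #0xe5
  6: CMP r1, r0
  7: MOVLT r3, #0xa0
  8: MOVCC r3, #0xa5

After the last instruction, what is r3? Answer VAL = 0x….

[0] flags=1001 → (cmp)
[1] flags=1001 PL?F → skip
[2] flags=1001 PL?F → skip
[3] flags=0000 → (cmp)
[4] flags=0000 MI?F → skip
[5] flags=0000 LT?F → skip
[6] flags=1000 → (cmp)
[7] flags=1000 LT?T → r3=0xa0
[8] flags=1000 CC?T → r3=0xa5

VAL = 0xa5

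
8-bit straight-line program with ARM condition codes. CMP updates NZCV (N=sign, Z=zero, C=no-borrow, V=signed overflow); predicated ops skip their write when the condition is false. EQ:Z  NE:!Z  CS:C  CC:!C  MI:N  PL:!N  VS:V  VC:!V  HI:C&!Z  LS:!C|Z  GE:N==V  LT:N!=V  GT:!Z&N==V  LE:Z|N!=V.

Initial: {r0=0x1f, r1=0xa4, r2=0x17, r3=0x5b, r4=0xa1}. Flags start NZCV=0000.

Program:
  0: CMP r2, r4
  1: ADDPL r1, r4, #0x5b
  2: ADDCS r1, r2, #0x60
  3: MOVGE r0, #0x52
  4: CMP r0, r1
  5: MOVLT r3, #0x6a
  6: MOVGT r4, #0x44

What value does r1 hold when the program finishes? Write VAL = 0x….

VAL = 0xfc

0: ✓ CMP  NZCV=0000
1: ✓ ADDPL  r1←0xfc
2: · ADDCS
3: ✓ MOVGE  r0←0x52
4: ✓ CMP  NZCV=0000
5: · MOVLT
6: ✓ MOVGT  r4←0x44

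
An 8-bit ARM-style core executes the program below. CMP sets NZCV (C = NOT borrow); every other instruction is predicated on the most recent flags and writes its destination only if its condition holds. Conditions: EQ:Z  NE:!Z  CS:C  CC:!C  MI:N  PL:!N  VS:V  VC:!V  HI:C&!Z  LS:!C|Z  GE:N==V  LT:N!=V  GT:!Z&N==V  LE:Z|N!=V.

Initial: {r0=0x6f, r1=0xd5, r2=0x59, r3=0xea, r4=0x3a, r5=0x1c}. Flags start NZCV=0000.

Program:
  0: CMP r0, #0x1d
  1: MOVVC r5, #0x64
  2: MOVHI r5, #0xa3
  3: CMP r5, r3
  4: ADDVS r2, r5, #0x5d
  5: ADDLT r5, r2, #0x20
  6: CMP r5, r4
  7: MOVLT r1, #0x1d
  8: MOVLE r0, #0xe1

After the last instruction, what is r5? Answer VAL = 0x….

0: ✓ CMP  NZCV=0010
1: ✓ MOVVC  r5←0x64
2: ✓ MOVHI  r5←0xa3
3: ✓ CMP  NZCV=1000
4: · ADDVS
5: ✓ ADDLT  r5←0x79
6: ✓ CMP  NZCV=0010
7: · MOVLT
8: · MOVLE

VAL = 0x79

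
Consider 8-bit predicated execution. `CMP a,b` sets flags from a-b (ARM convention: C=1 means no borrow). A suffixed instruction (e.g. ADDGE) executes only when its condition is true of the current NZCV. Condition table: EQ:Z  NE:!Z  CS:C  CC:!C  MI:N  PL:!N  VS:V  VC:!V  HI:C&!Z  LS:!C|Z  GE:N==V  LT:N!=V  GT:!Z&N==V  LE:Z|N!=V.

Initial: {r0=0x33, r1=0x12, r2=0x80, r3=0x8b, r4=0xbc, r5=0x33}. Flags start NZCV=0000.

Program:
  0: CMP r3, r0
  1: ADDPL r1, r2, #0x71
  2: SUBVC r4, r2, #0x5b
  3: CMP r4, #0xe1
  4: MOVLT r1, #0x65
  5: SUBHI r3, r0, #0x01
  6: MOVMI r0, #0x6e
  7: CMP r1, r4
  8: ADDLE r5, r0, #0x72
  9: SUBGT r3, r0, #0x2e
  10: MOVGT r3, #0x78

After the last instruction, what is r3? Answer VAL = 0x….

VAL = 0x78

0: ✓ CMP  NZCV=0011
1: ✓ ADDPL  r1←0xf1
2: · SUBVC
3: ✓ CMP  NZCV=1000
4: ✓ MOVLT  r1←0x65
5: · SUBHI
6: ✓ MOVMI  r0←0x6e
7: ✓ CMP  NZCV=1001
8: · ADDLE
9: ✓ SUBGT  r3←0x40
10: ✓ MOVGT  r3←0x78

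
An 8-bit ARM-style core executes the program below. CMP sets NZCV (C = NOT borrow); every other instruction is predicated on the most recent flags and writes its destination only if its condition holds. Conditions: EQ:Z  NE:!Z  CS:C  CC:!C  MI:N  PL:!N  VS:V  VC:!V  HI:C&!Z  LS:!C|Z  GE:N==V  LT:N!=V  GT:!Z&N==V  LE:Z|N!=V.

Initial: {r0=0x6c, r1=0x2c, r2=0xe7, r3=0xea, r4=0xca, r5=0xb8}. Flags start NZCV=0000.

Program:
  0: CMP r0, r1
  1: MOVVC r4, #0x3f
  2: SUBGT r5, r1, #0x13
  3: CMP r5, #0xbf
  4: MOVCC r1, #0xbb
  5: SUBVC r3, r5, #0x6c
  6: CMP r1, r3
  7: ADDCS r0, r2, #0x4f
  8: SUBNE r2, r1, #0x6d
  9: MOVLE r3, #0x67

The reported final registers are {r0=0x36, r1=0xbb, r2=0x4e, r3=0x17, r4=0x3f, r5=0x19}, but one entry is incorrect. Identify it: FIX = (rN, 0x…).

FIX = (r3, 0xad)

[0] flags=0010 → (cmp)
[1] flags=0010 VC?T → r4=0x3f
[2] flags=0010 GT?T → r5=0x19
[3] flags=0000 → (cmp)
[4] flags=0000 CC?T → r1=0xbb
[5] flags=0000 VC?T → r3=0xad
[6] flags=0010 → (cmp)
[7] flags=0010 CS?T → r0=0x36
[8] flags=0010 NE?T → r2=0x4e
[9] flags=0010 LE?F → skip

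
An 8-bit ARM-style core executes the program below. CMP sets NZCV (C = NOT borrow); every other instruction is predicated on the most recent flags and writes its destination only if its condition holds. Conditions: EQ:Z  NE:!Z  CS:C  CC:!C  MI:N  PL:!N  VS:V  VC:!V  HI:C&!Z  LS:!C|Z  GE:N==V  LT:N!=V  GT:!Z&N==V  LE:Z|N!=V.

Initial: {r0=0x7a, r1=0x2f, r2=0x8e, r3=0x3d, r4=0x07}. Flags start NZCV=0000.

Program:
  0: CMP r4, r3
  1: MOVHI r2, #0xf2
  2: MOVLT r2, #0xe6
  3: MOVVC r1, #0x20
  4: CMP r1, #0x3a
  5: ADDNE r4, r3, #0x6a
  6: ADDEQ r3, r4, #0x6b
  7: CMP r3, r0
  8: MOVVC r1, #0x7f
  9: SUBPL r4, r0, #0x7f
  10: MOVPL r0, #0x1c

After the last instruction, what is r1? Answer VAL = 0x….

[0] flags=1000 → (cmp)
[1] flags=1000 HI?F → skip
[2] flags=1000 LT?T → r2=0xe6
[3] flags=1000 VC?T → r1=0x20
[4] flags=1000 → (cmp)
[5] flags=1000 NE?T → r4=0xa7
[6] flags=1000 EQ?F → skip
[7] flags=1000 → (cmp)
[8] flags=1000 VC?T → r1=0x7f
[9] flags=1000 PL?F → skip
[10] flags=1000 PL?F → skip

VAL = 0x7f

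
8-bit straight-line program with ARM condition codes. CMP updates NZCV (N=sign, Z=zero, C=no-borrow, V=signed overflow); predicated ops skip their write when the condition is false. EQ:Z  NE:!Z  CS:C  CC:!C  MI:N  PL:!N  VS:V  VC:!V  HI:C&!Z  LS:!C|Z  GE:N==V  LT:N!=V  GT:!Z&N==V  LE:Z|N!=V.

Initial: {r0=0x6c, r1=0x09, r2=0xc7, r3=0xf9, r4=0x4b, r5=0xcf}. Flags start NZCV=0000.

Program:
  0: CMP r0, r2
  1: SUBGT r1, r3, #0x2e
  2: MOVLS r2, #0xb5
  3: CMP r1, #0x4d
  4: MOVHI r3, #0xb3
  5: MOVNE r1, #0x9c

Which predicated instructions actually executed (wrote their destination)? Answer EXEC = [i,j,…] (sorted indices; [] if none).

[0] flags=1001 → (cmp)
[1] flags=1001 GT?T → r1=0xcb
[2] flags=1001 LS?T → r2=0xb5
[3] flags=0011 → (cmp)
[4] flags=0011 HI?T → r3=0xb3
[5] flags=0011 NE?T → r1=0x9c

EXEC = [1,2,4,5]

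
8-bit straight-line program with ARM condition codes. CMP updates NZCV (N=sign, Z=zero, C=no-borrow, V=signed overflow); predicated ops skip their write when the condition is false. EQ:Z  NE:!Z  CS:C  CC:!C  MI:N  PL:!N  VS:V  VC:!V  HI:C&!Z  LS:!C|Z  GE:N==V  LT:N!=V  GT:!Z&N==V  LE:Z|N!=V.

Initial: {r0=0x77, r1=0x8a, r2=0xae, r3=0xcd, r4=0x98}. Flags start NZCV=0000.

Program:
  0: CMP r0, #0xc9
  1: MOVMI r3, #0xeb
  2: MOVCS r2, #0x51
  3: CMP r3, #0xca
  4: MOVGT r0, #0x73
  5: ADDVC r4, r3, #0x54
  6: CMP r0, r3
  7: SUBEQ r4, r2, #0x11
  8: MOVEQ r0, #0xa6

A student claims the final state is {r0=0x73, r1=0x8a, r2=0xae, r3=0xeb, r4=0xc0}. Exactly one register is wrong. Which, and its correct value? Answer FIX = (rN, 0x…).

0: ✓ CMP  NZCV=1001
1: ✓ MOVMI  r3←0xeb
2: · MOVCS
3: ✓ CMP  NZCV=0010
4: ✓ MOVGT  r0←0x73
5: ✓ ADDVC  r4←0x3f
6: ✓ CMP  NZCV=1001
7: · SUBEQ
8: · MOVEQ

FIX = (r4, 0x3f)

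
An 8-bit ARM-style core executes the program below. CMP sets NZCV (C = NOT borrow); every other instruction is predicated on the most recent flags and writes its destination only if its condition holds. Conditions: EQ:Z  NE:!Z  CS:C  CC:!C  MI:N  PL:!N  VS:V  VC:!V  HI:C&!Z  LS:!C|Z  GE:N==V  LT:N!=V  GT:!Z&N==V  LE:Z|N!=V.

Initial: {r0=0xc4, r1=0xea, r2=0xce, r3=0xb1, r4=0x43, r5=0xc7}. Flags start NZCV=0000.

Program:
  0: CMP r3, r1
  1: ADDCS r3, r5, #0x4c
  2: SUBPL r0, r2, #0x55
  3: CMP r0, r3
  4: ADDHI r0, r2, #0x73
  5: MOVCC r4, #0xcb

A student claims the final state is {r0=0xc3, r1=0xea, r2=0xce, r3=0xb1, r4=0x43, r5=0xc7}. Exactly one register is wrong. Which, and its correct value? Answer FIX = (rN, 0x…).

0: ✓ CMP  NZCV=1000
1: · ADDCS
2: · SUBPL
3: ✓ CMP  NZCV=0010
4: ✓ ADDHI  r0←0x41
5: · MOVCC

FIX = (r0, 0x41)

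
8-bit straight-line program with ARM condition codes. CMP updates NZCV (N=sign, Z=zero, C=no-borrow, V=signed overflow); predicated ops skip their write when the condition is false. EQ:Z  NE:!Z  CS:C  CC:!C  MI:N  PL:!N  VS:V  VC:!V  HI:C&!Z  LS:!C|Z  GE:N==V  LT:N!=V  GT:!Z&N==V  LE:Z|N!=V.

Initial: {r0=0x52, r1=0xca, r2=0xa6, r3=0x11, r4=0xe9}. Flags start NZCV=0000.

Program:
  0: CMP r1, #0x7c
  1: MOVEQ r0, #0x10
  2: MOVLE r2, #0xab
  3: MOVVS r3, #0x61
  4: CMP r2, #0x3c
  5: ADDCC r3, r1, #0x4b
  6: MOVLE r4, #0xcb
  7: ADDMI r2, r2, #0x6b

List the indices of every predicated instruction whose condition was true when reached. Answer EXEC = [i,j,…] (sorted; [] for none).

0: ✓ CMP  NZCV=0011
1: · MOVEQ
2: ✓ MOVLE  r2←0xab
3: ✓ MOVVS  r3←0x61
4: ✓ CMP  NZCV=0011
5: · ADDCC
6: ✓ MOVLE  r4←0xcb
7: · ADDMI

EXEC = [2,3,6]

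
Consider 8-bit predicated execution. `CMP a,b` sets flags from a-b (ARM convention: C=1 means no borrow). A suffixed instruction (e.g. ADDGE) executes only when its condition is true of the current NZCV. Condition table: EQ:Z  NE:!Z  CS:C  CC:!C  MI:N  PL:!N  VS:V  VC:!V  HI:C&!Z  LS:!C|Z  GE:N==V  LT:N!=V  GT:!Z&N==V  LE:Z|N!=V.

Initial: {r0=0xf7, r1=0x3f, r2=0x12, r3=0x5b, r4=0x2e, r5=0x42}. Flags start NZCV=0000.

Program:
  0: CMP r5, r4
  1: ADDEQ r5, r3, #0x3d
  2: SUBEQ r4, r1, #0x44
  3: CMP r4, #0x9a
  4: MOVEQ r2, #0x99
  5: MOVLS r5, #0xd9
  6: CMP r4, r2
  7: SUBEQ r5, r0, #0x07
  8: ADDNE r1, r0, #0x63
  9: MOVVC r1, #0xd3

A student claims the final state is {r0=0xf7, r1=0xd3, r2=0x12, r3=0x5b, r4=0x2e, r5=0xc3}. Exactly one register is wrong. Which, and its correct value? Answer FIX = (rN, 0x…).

[0] flags=0010 → (cmp)
[1] flags=0010 EQ?F → skip
[2] flags=0010 EQ?F → skip
[3] flags=1001 → (cmp)
[4] flags=1001 EQ?F → skip
[5] flags=1001 LS?T → r5=0xd9
[6] flags=0010 → (cmp)
[7] flags=0010 EQ?F → skip
[8] flags=0010 NE?T → r1=0x5a
[9] flags=0010 VC?T → r1=0xd3

FIX = (r5, 0xd9)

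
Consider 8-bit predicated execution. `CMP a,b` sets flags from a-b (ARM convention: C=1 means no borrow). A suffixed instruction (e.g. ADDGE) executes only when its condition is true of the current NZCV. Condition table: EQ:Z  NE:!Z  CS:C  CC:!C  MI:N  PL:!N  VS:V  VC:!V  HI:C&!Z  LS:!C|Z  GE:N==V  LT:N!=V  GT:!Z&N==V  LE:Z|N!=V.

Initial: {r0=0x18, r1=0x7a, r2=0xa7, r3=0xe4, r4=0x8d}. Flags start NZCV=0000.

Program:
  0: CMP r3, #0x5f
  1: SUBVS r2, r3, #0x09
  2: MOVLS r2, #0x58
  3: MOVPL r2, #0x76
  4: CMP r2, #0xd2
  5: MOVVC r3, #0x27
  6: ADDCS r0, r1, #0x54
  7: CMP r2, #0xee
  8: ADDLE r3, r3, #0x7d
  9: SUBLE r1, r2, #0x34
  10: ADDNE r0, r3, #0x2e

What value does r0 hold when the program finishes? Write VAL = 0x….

[0] flags=1010 → (cmp)
[1] flags=1010 VS?F → skip
[2] flags=1010 LS?F → skip
[3] flags=1010 PL?F → skip
[4] flags=1000 → (cmp)
[5] flags=1000 VC?T → r3=0x27
[6] flags=1000 CS?F → skip
[7] flags=1000 → (cmp)
[8] flags=1000 LE?T → r3=0xa4
[9] flags=1000 LE?T → r1=0x73
[10] flags=1000 NE?T → r0=0xd2

VAL = 0xd2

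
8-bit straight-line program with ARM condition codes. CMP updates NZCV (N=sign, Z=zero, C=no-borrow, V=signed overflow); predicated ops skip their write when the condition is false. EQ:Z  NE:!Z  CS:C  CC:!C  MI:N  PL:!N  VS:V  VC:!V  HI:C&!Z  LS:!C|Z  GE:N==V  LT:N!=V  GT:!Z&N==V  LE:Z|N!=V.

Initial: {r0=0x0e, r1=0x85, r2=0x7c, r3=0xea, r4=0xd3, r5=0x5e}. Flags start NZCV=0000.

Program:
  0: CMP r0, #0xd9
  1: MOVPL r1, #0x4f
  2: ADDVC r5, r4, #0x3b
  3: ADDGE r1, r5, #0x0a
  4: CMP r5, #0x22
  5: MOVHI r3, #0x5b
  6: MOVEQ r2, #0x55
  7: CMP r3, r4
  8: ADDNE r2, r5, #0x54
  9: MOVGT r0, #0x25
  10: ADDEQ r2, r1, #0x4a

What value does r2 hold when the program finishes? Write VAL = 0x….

VAL = 0x62

[0] flags=0000 → (cmp)
[1] flags=0000 PL?T → r1=0x4f
[2] flags=0000 VC?T → r5=0x0e
[3] flags=0000 GE?T → r1=0x18
[4] flags=1000 → (cmp)
[5] flags=1000 HI?F → skip
[6] flags=1000 EQ?F → skip
[7] flags=0010 → (cmp)
[8] flags=0010 NE?T → r2=0x62
[9] flags=0010 GT?T → r0=0x25
[10] flags=0010 EQ?F → skip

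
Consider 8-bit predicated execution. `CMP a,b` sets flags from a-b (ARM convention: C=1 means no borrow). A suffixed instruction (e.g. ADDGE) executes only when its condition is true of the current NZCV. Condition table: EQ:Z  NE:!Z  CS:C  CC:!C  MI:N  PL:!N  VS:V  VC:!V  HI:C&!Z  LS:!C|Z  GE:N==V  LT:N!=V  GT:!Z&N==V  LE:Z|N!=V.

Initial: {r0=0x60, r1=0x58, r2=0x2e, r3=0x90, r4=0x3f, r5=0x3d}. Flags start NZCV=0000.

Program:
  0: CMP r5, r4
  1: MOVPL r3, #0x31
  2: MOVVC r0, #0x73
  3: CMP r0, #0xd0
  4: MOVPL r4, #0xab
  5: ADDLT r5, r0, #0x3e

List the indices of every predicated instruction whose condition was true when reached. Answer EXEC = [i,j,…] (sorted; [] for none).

EXEC = [2]

0: ✓ CMP  NZCV=1000
1: · MOVPL
2: ✓ MOVVC  r0←0x73
3: ✓ CMP  NZCV=1001
4: · MOVPL
5: · ADDLT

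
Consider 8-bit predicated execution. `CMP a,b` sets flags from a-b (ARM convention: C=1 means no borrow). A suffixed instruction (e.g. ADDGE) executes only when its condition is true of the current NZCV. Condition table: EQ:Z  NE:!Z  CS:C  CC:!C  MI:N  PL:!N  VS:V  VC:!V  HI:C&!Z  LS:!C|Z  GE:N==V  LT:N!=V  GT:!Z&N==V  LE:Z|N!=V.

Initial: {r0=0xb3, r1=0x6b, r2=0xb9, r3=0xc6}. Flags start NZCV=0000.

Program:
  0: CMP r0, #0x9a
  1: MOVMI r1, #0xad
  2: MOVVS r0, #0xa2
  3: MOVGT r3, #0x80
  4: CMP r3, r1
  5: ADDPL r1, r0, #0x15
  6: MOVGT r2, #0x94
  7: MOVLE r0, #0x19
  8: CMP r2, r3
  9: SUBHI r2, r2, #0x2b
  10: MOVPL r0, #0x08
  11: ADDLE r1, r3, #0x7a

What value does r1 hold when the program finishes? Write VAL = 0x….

VAL = 0xc8

[0] flags=0010 → (cmp)
[1] flags=0010 MI?F → skip
[2] flags=0010 VS?F → skip
[3] flags=0010 GT?T → r3=0x80
[4] flags=0011 → (cmp)
[5] flags=0011 PL?T → r1=0xc8
[6] flags=0011 GT?F → skip
[7] flags=0011 LE?T → r0=0x19
[8] flags=0010 → (cmp)
[9] flags=0010 HI?T → r2=0x8e
[10] flags=0010 PL?T → r0=0x08
[11] flags=0010 LE?F → skip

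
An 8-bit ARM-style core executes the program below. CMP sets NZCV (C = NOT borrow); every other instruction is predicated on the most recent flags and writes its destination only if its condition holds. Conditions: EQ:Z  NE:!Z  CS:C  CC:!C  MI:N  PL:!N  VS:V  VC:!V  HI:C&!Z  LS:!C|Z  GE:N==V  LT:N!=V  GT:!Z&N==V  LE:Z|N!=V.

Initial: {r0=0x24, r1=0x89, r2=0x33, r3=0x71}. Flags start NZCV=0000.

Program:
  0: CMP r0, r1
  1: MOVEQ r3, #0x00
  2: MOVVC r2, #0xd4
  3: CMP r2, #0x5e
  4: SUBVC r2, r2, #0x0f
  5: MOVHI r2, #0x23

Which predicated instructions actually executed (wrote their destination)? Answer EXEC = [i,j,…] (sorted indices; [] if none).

EXEC = [4]

0: ✓ CMP  NZCV=1001
1: · MOVEQ
2: · MOVVC
3: ✓ CMP  NZCV=1000
4: ✓ SUBVC  r2←0x24
5: · MOVHI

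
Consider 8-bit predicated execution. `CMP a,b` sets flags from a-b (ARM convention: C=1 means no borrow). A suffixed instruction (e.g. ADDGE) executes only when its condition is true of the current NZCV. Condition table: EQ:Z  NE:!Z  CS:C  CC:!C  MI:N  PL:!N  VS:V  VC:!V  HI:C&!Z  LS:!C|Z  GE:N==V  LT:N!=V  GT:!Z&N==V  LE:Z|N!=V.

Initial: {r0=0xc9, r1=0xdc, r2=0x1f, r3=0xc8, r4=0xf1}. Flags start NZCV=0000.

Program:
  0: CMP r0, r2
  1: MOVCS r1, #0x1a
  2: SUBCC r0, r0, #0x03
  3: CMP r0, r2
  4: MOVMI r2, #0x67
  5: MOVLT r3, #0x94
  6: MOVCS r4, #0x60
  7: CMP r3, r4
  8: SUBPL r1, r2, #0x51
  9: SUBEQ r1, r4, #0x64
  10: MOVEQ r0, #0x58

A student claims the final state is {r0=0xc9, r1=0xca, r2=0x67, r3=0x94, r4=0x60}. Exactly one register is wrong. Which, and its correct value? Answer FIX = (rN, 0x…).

FIX = (r1, 0x16)

0: ✓ CMP  NZCV=1010
1: ✓ MOVCS  r1←0x1a
2: · SUBCC
3: ✓ CMP  NZCV=1010
4: ✓ MOVMI  r2←0x67
5: ✓ MOVLT  r3←0x94
6: ✓ MOVCS  r4←0x60
7: ✓ CMP  NZCV=0011
8: ✓ SUBPL  r1←0x16
9: · SUBEQ
10: · MOVEQ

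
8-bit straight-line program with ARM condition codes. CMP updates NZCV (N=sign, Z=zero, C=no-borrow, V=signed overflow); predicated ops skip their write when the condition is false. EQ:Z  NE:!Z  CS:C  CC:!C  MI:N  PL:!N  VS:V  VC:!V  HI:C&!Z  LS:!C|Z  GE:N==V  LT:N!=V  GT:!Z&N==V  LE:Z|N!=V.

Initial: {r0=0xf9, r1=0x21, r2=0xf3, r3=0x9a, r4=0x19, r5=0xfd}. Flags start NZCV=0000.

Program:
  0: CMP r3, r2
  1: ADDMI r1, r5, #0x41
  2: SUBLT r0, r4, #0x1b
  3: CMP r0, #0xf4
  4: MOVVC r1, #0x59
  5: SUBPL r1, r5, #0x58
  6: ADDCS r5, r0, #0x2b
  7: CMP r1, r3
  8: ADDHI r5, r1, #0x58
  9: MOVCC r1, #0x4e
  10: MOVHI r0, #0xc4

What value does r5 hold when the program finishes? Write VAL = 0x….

VAL = 0xfd

[0] flags=1000 → (cmp)
[1] flags=1000 MI?T → r1=0x3e
[2] flags=1000 LT?T → r0=0xfe
[3] flags=0010 → (cmp)
[4] flags=0010 VC?T → r1=0x59
[5] flags=0010 PL?T → r1=0xa5
[6] flags=0010 CS?T → r5=0x29
[7] flags=0010 → (cmp)
[8] flags=0010 HI?T → r5=0xfd
[9] flags=0010 CC?F → skip
[10] flags=0010 HI?T → r0=0xc4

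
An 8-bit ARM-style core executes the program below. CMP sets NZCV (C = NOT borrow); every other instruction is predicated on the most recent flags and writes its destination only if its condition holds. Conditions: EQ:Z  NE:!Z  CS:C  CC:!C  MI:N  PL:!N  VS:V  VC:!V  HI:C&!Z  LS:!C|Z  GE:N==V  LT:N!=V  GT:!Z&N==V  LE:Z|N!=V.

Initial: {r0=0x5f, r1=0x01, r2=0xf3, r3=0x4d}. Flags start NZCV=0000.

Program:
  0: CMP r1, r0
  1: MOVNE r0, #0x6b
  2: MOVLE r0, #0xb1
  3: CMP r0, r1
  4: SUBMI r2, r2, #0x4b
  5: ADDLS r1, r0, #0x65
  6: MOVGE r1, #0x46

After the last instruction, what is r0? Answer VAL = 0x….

[0] flags=1000 → (cmp)
[1] flags=1000 NE?T → r0=0x6b
[2] flags=1000 LE?T → r0=0xb1
[3] flags=1010 → (cmp)
[4] flags=1010 MI?T → r2=0xa8
[5] flags=1010 LS?F → skip
[6] flags=1010 GE?F → skip

VAL = 0xb1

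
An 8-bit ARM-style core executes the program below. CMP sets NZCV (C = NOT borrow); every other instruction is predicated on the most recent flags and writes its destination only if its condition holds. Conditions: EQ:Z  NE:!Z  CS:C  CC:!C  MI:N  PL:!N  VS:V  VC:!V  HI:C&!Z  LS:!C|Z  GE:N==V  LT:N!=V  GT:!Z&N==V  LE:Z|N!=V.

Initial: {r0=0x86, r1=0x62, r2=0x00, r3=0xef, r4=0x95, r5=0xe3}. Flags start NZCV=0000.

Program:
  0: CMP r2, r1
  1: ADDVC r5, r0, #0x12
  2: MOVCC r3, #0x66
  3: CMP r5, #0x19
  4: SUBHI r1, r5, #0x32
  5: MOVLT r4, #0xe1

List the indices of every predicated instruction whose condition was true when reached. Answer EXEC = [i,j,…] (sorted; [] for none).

[0] flags=1000 → (cmp)
[1] flags=1000 VC?T → r5=0x98
[2] flags=1000 CC?T → r3=0x66
[3] flags=0011 → (cmp)
[4] flags=0011 HI?T → r1=0x66
[5] flags=0011 LT?T → r4=0xe1

EXEC = [1,2,4,5]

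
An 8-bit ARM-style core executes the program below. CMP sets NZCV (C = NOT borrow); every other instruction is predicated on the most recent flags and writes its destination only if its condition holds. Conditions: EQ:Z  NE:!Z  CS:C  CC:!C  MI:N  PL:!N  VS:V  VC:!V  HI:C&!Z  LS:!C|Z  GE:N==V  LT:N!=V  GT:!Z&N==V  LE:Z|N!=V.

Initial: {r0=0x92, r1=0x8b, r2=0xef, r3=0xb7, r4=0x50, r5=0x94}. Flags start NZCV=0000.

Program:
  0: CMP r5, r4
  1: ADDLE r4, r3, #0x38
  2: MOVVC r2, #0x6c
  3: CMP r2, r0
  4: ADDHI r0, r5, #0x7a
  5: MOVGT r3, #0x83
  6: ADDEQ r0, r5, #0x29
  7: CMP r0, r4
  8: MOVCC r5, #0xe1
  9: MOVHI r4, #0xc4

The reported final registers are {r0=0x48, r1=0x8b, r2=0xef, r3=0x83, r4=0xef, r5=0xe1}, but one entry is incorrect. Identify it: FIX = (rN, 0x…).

FIX = (r0, 0x0e)

[0] flags=0011 → (cmp)
[1] flags=0011 LE?T → r4=0xef
[2] flags=0011 VC?F → skip
[3] flags=0010 → (cmp)
[4] flags=0010 HI?T → r0=0x0e
[5] flags=0010 GT?T → r3=0x83
[6] flags=0010 EQ?F → skip
[7] flags=0000 → (cmp)
[8] flags=0000 CC?T → r5=0xe1
[9] flags=0000 HI?F → skip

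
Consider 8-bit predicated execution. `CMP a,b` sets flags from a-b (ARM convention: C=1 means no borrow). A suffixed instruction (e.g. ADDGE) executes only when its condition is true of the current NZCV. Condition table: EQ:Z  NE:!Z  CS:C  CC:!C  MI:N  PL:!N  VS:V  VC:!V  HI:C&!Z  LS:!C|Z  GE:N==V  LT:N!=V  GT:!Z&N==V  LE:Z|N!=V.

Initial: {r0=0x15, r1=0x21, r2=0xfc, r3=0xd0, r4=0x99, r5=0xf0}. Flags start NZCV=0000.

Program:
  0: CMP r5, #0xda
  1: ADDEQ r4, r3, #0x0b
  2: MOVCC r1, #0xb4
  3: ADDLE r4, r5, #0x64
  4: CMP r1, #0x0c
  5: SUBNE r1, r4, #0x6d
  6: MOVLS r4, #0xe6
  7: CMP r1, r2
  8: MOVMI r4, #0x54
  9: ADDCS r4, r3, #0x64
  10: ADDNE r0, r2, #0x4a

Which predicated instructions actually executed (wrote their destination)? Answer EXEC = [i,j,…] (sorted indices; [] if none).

EXEC = [5,10]

[0] flags=0010 → (cmp)
[1] flags=0010 EQ?F → skip
[2] flags=0010 CC?F → skip
[3] flags=0010 LE?F → skip
[4] flags=0010 → (cmp)
[5] flags=0010 NE?T → r1=0x2c
[6] flags=0010 LS?F → skip
[7] flags=0000 → (cmp)
[8] flags=0000 MI?F → skip
[9] flags=0000 CS?F → skip
[10] flags=0000 NE?T → r0=0x46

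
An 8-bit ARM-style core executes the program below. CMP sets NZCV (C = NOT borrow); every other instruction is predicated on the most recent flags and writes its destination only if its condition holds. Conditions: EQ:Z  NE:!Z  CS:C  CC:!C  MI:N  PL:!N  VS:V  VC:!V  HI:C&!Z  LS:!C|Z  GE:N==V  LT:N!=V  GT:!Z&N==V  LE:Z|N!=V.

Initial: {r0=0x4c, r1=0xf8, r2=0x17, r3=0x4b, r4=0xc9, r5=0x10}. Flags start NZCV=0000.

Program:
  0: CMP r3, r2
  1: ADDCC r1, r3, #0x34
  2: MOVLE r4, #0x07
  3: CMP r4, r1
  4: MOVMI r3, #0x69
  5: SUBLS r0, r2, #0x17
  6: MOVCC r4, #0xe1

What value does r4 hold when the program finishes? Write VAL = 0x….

0: ✓ CMP  NZCV=0010
1: · ADDCC
2: · MOVLE
3: ✓ CMP  NZCV=1000
4: ✓ MOVMI  r3←0x69
5: ✓ SUBLS  r0←0x00
6: ✓ MOVCC  r4←0xe1

VAL = 0xe1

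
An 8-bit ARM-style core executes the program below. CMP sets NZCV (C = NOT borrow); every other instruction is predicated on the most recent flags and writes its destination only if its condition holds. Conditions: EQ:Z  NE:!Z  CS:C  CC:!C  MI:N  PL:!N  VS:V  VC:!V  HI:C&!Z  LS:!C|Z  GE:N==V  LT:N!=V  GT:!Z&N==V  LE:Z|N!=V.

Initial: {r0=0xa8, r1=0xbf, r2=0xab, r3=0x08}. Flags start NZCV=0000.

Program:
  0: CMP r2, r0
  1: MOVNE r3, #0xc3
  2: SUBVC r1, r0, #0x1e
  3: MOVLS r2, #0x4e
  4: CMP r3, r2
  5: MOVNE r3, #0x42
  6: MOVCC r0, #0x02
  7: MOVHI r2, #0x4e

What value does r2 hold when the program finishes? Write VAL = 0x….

[0] flags=0010 → (cmp)
[1] flags=0010 NE?T → r3=0xc3
[2] flags=0010 VC?T → r1=0x8a
[3] flags=0010 LS?F → skip
[4] flags=0010 → (cmp)
[5] flags=0010 NE?T → r3=0x42
[6] flags=0010 CC?F → skip
[7] flags=0010 HI?T → r2=0x4e

VAL = 0x4e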